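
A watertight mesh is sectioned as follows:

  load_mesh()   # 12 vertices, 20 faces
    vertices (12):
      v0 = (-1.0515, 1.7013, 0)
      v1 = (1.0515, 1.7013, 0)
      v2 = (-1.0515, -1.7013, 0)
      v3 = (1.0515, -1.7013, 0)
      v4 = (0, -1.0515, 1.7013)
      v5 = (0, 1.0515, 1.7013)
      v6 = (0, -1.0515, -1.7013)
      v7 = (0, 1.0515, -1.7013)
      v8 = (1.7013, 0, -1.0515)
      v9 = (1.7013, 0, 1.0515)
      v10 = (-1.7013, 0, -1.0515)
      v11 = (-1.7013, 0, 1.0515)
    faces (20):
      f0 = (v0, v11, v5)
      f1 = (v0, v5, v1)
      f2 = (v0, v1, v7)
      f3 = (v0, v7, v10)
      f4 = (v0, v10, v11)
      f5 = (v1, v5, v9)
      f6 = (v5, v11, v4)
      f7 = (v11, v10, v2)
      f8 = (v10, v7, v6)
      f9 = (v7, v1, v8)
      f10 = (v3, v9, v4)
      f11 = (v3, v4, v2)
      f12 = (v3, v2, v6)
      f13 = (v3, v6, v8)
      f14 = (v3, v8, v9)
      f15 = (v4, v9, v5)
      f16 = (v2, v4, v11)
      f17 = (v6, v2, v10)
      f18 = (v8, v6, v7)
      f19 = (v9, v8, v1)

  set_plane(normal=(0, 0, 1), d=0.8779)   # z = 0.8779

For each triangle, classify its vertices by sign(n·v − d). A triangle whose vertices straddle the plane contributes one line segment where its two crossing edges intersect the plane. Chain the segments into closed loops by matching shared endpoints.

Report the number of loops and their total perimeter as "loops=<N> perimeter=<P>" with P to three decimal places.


Straddling triangles (10 of 20):
  (v0,v11,v5) [-++] → (-1.59402, 0.28088, 0.8779)–(-0.508908, 1.36599, 0.8779)  len=1.5346
  (v0,v5,v1) [-+-] → (-0.508908, 1.36599, 0.8779)–(0.508908, 1.36599, 0.8779)  len=1.0178
  (v0,v10,v11) [--+] → (-1.7013, 0, 0.8779)–(-1.59402, 0.28088, 0.8779)  len=0.3007
  (v1,v5,v9) [-++] → (0.508908, 1.36599, 0.8779)–(1.59402, 0.28088, 0.8779)  len=1.5346
  (v11,v10,v2) [+--] → (-1.7013, 0, 0.8779)–(-1.59402, -0.28088, 0.8779)  len=0.3007
  (v3,v9,v4) [-++] → (1.59402, -0.28088, 0.8779)–(0.508908, -1.36599, 0.8779)  len=1.5346
  (v3,v4,v2) [-+-] → (0.508908, -1.36599, 0.8779)–(-0.508908, -1.36599, 0.8779)  len=1.0178
  (v3,v8,v9) [--+] → (1.7013, 0, 0.8779)–(1.59402, -0.28088, 0.8779)  len=0.3007
  (v2,v4,v11) [-++] → (-0.508908, -1.36599, 0.8779)–(-1.59402, -0.28088, 0.8779)  len=1.5346
  (v9,v8,v1) [+--] → (1.7013, 0, 0.8779)–(1.59402, 0.28088, 0.8779)  len=0.3007

Chained into 1 loop(s):
  loop 1: 10 segments, perimeter = 9.3766
Total perimeter = 9.377

loops=1 perimeter=9.377


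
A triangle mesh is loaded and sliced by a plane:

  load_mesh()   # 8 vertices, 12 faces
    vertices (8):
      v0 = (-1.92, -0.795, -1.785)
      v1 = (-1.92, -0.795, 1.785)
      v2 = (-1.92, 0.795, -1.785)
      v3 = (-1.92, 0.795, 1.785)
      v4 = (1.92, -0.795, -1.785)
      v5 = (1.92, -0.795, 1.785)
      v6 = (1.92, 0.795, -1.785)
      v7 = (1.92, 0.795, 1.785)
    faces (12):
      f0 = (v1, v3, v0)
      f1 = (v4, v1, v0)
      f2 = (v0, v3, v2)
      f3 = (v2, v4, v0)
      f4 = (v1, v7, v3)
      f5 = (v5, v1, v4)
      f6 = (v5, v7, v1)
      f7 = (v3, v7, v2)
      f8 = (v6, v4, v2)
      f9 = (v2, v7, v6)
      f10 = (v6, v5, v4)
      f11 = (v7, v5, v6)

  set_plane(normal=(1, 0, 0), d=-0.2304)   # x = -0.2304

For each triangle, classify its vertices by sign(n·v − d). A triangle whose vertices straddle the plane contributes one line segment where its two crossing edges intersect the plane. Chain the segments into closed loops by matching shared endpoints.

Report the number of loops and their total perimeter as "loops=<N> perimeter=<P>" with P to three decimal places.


Straddling triangles (8 of 12):
  (v4,v1,v0) [+--] → (-0.2304, -0.795, 0.2142)–(-0.2304, -0.795, -1.785)  len=1.9992
  (v2,v4,v0) [-+-] → (-0.2304, 0.0954, -1.785)–(-0.2304, -0.795, -1.785)  len=0.8904
  (v1,v7,v3) [-+-] → (-0.2304, -0.0954, 1.785)–(-0.2304, 0.795, 1.785)  len=0.8904
  (v5,v1,v4) [+-+] → (-0.2304, -0.795, 1.785)–(-0.2304, -0.795, 0.2142)  len=1.5708
  (v5,v7,v1) [++-] → (-0.2304, -0.0954, 1.785)–(-0.2304, -0.795, 1.785)  len=0.6996
  (v3,v7,v2) [-+-] → (-0.2304, 0.795, 1.785)–(-0.2304, 0.795, -0.2142)  len=1.9992
  (v6,v4,v2) [++-] → (-0.2304, 0.0954, -1.785)–(-0.2304, 0.795, -1.785)  len=0.6996
  (v2,v7,v6) [-++] → (-0.2304, 0.795, -0.2142)–(-0.2304, 0.795, -1.785)  len=1.5708

Chained into 1 loop(s):
  loop 1: 8 segments, perimeter = 10.3200
Total perimeter = 10.320

loops=1 perimeter=10.320


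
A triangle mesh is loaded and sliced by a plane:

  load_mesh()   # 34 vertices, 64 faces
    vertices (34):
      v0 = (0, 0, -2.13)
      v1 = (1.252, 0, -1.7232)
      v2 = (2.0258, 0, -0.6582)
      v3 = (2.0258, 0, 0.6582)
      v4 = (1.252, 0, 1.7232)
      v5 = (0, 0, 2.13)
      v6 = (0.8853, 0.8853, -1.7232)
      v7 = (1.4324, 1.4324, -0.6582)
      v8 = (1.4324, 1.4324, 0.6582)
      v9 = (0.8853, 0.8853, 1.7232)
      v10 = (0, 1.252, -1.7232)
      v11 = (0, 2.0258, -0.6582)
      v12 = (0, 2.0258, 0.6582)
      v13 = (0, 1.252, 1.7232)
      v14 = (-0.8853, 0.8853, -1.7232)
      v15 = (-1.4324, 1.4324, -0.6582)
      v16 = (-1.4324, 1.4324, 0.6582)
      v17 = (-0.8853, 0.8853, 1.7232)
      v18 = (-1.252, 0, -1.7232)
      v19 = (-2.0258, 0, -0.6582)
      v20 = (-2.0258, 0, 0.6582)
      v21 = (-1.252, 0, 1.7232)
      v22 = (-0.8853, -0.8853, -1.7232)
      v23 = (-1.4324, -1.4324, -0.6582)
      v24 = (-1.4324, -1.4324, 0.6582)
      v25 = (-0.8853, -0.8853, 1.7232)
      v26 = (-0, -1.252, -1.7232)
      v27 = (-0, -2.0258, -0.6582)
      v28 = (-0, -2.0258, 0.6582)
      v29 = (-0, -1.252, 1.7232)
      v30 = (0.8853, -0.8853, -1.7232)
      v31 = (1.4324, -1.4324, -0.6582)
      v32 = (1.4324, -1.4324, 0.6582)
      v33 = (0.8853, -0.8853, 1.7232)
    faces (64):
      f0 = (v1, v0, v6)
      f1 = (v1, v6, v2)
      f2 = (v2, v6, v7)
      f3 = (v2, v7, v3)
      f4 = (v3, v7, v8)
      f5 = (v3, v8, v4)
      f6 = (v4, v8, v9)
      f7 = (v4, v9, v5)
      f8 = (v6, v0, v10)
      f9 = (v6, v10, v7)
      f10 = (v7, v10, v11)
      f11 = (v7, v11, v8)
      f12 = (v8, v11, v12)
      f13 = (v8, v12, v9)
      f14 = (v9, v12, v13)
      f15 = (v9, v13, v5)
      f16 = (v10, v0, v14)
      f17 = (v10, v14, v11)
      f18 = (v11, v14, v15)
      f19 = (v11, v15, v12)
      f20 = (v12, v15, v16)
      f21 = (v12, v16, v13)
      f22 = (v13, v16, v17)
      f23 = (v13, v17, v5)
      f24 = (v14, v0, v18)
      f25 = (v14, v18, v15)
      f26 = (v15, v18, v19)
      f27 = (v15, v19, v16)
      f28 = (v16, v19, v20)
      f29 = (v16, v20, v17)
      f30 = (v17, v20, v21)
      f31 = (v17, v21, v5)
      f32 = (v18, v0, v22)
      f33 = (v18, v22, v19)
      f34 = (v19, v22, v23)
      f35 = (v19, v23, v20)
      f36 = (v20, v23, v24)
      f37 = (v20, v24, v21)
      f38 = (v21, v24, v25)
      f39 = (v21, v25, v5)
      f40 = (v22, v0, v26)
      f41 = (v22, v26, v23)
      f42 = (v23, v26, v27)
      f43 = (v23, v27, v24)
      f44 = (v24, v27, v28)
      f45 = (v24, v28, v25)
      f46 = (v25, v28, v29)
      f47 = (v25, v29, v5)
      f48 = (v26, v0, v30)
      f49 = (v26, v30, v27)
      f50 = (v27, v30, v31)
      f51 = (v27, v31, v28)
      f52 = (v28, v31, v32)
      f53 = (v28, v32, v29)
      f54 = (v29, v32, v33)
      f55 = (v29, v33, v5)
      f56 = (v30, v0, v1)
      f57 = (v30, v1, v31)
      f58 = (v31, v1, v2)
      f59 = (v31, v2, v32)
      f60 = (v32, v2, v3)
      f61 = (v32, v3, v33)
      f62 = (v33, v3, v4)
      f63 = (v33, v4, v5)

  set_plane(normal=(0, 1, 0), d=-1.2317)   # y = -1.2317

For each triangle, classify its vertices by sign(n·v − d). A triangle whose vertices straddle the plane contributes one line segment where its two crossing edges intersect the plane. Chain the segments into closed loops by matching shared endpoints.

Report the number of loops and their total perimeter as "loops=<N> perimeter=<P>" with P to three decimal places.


Straddling triangles (20 of 64):
  (v19,v22,v23) [++-] → (-1.2317, -1.2317, -1.04889)–(-1.51554, -1.2317, -0.6582)  len=0.4829
  (v19,v23,v20) [+-+] → (-1.51554, -1.2317, -0.6582)–(-1.51554, -1.2317, -0.473753)  len=0.1844
  (v20,v23,v24) [+--] → (-1.51554, -1.2317, -0.473753)–(-1.51554, -1.2317, 0.6582)  len=1.1320
  (v20,v24,v21) [+-+] → (-1.51554, -1.2317, 0.6582)–(-1.40712, -1.2317, 0.807422)  len=0.1845
  (v21,v24,v25) [+-+] → (-1.40712, -1.2317, 0.807422)–(-1.2317, -1.2317, 1.04889)  len=0.2985
  (v22,v0,v26) [++-] → (0, -1.2317, -1.7298)–(-0.049009, -1.2317, -1.7232)  len=0.0495
  (v22,v26,v23) [+--] → (-0.049009, -1.2317, -1.7232)–(-1.2317, -1.2317, -1.04889)  len=1.3614
  (v24,v28,v25) [--+] → (-0.616411, -1.2317, 1.39973)–(-1.2317, -1.2317, 1.04889)  len=0.7083
  (v25,v28,v29) [+--] → (-0.616411, -1.2317, 1.39973)–(-0.049009, -1.2317, 1.7232)  len=0.6531
  (v25,v29,v5) [+-+] → (-0.049009, -1.2317, 1.7232)–(0, -1.2317, 1.7298)  len=0.0495
  (v26,v0,v30) [-++] → (0, -1.2317, -1.7298)–(0.049009, -1.2317, -1.7232)  len=0.0495
  (v26,v30,v27) [-+-] → (0.049009, -1.2317, -1.7232)–(0.616411, -1.2317, -1.39973)  len=0.6531
  (v27,v30,v31) [-+-] → (0.616411, -1.2317, -1.39973)–(1.2317, -1.2317, -1.04889)  len=0.7083
  (v29,v32,v33) [--+] → (1.2317, -1.2317, 1.04889)–(0.049009, -1.2317, 1.7232)  len=1.3614
  (v29,v33,v5) [-++] → (0.049009, -1.2317, 1.7232)–(0, -1.2317, 1.7298)  len=0.0495
  (v30,v1,v31) [++-] → (1.40712, -1.2317, -0.807422)–(1.2317, -1.2317, -1.04889)  len=0.2985
  (v31,v1,v2) [-++] → (1.40712, -1.2317, -0.807422)–(1.51554, -1.2317, -0.6582)  len=0.1845
  (v31,v2,v32) [-+-] → (1.51554, -1.2317, -0.6582)–(1.51554, -1.2317, 0.473753)  len=1.1320
  (v32,v2,v3) [-++] → (1.51554, -1.2317, 0.473753)–(1.51554, -1.2317, 0.6582)  len=0.1844
  (v32,v3,v33) [-++] → (1.51554, -1.2317, 0.6582)–(1.2317, -1.2317, 1.04889)  len=0.4829

Chained into 1 loop(s):
  loop 1: 20 segments, perimeter = 10.2079
Total perimeter = 10.208

loops=1 perimeter=10.208


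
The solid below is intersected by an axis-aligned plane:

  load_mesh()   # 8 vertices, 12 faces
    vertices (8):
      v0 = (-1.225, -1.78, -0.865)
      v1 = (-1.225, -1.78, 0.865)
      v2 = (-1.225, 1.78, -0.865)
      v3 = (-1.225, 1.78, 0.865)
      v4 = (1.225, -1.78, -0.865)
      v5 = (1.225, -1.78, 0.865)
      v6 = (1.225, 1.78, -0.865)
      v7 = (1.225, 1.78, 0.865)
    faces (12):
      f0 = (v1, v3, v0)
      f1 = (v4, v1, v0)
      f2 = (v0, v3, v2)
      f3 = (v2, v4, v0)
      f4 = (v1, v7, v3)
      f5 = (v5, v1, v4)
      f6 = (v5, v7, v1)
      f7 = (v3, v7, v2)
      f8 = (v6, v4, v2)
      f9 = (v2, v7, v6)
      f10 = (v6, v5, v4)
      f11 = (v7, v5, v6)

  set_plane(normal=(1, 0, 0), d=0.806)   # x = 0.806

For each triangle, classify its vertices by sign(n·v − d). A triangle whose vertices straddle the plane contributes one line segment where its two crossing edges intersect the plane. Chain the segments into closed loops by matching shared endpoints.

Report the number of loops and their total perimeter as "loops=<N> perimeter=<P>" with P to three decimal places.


Straddling triangles (8 of 12):
  (v4,v1,v0) [+--] → (0.806, -1.78, -0.569135)–(0.806, -1.78, -0.865)  len=0.2959
  (v2,v4,v0) [-+-] → (0.806, -1.17117, -0.865)–(0.806, -1.78, -0.865)  len=0.6088
  (v1,v7,v3) [-+-] → (0.806, 1.17117, 0.865)–(0.806, 1.78, 0.865)  len=0.6088
  (v5,v1,v4) [+-+] → (0.806, -1.78, 0.865)–(0.806, -1.78, -0.569135)  len=1.4341
  (v5,v7,v1) [++-] → (0.806, 1.17117, 0.865)–(0.806, -1.78, 0.865)  len=2.9512
  (v3,v7,v2) [-+-] → (0.806, 1.78, 0.865)–(0.806, 1.78, 0.569135)  len=0.2959
  (v6,v4,v2) [++-] → (0.806, -1.17117, -0.865)–(0.806, 1.78, -0.865)  len=2.9512
  (v2,v7,v6) [-++] → (0.806, 1.78, 0.569135)–(0.806, 1.78, -0.865)  len=1.4341

Chained into 1 loop(s):
  loop 1: 8 segments, perimeter = 10.5800
Total perimeter = 10.580

loops=1 perimeter=10.580


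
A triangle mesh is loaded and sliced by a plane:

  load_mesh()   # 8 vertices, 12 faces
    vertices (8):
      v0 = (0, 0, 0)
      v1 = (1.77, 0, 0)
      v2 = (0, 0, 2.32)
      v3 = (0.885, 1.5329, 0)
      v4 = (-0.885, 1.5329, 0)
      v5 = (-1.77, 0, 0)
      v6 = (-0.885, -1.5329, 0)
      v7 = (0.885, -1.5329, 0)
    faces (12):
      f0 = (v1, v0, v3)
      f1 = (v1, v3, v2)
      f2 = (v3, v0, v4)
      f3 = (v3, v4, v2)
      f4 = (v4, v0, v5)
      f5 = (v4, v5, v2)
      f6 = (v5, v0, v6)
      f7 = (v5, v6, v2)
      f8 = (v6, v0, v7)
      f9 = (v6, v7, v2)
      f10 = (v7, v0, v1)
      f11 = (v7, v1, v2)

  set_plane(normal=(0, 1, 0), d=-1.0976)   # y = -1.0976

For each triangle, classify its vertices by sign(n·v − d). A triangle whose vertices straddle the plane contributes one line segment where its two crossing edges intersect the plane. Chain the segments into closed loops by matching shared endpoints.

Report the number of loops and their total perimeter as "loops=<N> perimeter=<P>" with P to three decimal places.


Straddling triangles (6 of 12):
  (v5,v0,v6) [++-] → (-0.633685, -1.0976, 0)–(-1.13631, -1.0976, 0)  len=0.5026
  (v5,v6,v2) [+-+] → (-1.13631, -1.0976, 0)–(-0.633685, -1.0976, 0.658814)  len=0.8287
  (v6,v0,v7) [-+-] → (-0.633685, -1.0976, 0)–(0.633685, -1.0976, 0)  len=1.2674
  (v6,v7,v2) [--+] → (0.633685, -1.0976, 0.658814)–(-0.633685, -1.0976, 0.658814)  len=1.2674
  (v7,v0,v1) [-++] → (0.633685, -1.0976, 0)–(1.13631, -1.0976, 0)  len=0.5026
  (v7,v1,v2) [-++] → (1.13631, -1.0976, 0)–(0.633685, -1.0976, 0.658814)  len=0.8287

Chained into 1 loop(s):
  loop 1: 6 segments, perimeter = 5.1973
Total perimeter = 5.197

loops=1 perimeter=5.197


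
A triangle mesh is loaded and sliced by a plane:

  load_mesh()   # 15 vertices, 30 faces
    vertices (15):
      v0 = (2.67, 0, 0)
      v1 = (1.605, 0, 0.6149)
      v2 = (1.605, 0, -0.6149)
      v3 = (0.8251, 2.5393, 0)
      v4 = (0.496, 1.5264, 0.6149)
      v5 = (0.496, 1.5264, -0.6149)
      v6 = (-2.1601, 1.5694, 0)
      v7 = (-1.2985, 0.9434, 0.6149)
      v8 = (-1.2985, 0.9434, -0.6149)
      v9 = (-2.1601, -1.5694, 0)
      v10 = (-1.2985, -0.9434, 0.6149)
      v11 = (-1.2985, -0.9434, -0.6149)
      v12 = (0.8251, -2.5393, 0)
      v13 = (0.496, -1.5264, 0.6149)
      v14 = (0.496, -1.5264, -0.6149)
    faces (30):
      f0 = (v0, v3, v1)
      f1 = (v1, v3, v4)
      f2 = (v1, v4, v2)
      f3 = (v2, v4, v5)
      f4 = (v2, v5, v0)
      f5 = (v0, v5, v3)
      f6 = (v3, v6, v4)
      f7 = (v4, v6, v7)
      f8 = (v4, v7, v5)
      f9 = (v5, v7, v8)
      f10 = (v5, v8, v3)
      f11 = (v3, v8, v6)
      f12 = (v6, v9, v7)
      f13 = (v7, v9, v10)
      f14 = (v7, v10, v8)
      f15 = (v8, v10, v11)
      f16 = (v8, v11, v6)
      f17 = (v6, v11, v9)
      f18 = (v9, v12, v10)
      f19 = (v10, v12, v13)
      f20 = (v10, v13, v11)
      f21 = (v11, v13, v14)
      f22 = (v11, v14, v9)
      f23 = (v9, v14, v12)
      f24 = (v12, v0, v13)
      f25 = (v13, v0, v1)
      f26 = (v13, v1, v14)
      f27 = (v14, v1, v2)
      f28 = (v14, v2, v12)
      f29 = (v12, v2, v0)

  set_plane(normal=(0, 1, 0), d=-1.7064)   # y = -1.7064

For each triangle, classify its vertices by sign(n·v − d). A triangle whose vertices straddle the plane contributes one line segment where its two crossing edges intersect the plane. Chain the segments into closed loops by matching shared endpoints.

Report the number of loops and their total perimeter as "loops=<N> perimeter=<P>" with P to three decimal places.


Straddling triangles (6 of 30):
  (v9,v12,v10) [+-+] → (-1.73844, -1.7064, 0)–(-0.283207, -1.7064, 0.320916)  len=1.4902
  (v10,v12,v13) [+-+] → (-0.283207, -1.7064, 0.320916)–(0.554484, -1.7064, 0.505628)  len=0.8578
  (v9,v14,v12) [++-] → (0.554484, -1.7064, -0.505628)–(-1.73844, -1.7064, 0)  len=2.3480
  (v12,v0,v13) [-++] → (1.43023, -1.7064, 0)–(0.554484, -1.7064, 0.505628)  len=1.0112
  (v14,v2,v12) [++-] → (1.08091, -1.7064, -0.20169)–(0.554484, -1.7064, -0.505628)  len=0.6079
  (v12,v2,v0) [-++] → (1.08091, -1.7064, -0.20169)–(1.43023, -1.7064, 0)  len=0.4034

Chained into 1 loop(s):
  loop 1: 6 segments, perimeter = 6.7185
Total perimeter = 6.718

loops=1 perimeter=6.718


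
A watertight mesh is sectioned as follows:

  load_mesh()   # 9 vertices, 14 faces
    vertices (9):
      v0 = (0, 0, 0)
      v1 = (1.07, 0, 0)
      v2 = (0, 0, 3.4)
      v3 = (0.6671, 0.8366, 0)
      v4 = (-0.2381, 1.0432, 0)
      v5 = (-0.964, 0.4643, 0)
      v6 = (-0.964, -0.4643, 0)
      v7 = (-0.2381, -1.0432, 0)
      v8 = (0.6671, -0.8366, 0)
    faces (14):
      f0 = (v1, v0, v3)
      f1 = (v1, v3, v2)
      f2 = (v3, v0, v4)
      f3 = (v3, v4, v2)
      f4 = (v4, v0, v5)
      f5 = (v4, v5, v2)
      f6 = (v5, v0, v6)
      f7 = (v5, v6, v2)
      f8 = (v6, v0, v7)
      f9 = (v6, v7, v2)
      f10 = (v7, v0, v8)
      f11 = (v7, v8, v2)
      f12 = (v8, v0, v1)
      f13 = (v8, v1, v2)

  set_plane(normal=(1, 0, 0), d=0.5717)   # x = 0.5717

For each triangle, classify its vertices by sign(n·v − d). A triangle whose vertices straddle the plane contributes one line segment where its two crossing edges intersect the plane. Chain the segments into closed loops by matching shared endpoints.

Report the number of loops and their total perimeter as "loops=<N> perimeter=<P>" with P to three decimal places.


loops=1 perimeter=5.351

Straddling triangles (8 of 14):
  (v1,v0,v3) [+-+] → (0.5717, 0, 0)–(0.5717, 0.71696, 0)  len=0.7170
  (v1,v3,v2) [++-] → (0.5717, 0.71696, 0.486224)–(0.5717, 0, 1.58338)  len=1.3106
  (v3,v0,v4) [+--] → (0.5717, 0.71696, 0)–(0.5717, 0.858374, 0)  len=0.1414
  (v3,v4,v2) [+--] → (0.5717, 0.858374, 0)–(0.5717, 0.71696, 0.486224)  len=0.5064
  (v7,v0,v8) [--+] → (0.5717, -0.71696, 0)–(0.5717, -0.858374, 0)  len=0.1414
  (v7,v8,v2) [-+-] → (0.5717, -0.858374, 0)–(0.5717, -0.71696, 0.486224)  len=0.5064
  (v8,v0,v1) [+-+] → (0.5717, -0.71696, 0)–(0.5717, 0, 0)  len=0.7170
  (v8,v1,v2) [++-] → (0.5717, 0, 1.58338)–(0.5717, -0.71696, 0.486224)  len=1.3106

Chained into 1 loop(s):
  loop 1: 8 segments, perimeter = 5.3508
Total perimeter = 5.351


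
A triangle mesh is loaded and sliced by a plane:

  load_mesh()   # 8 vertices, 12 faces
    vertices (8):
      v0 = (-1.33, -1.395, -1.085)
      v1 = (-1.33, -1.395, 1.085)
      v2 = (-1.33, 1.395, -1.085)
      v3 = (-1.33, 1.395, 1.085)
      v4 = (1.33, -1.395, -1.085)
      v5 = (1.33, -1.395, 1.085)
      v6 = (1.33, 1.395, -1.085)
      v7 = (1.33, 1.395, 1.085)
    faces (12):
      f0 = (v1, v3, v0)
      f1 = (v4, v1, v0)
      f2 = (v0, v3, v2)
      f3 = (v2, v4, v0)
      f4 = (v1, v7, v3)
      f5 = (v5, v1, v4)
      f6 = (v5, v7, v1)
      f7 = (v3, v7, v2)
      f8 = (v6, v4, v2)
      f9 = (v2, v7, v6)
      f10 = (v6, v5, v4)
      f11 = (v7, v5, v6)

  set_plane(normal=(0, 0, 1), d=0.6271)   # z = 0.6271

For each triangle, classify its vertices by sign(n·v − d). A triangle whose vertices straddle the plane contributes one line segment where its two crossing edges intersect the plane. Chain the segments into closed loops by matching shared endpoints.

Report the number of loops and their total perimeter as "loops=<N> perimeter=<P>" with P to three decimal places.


Straddling triangles (8 of 12):
  (v1,v3,v0) [++-] → (-1.33, 0.806271, 0.6271)–(-1.33, -1.395, 0.6271)  len=2.2013
  (v4,v1,v0) [-+-] → (-0.768703, -1.395, 0.6271)–(-1.33, -1.395, 0.6271)  len=0.5613
  (v0,v3,v2) [-+-] → (-1.33, 0.806271, 0.6271)–(-1.33, 1.395, 0.6271)  len=0.5887
  (v5,v1,v4) [++-] → (-0.768703, -1.395, 0.6271)–(1.33, -1.395, 0.6271)  len=2.0987
  (v3,v7,v2) [++-] → (0.768703, 1.395, 0.6271)–(-1.33, 1.395, 0.6271)  len=2.0987
  (v2,v7,v6) [-+-] → (0.768703, 1.395, 0.6271)–(1.33, 1.395, 0.6271)  len=0.5613
  (v6,v5,v4) [-+-] → (1.33, -0.806271, 0.6271)–(1.33, -1.395, 0.6271)  len=0.5887
  (v7,v5,v6) [++-] → (1.33, -0.806271, 0.6271)–(1.33, 1.395, 0.6271)  len=2.2013

Chained into 1 loop(s):
  loop 1: 8 segments, perimeter = 10.9000
Total perimeter = 10.900

loops=1 perimeter=10.900


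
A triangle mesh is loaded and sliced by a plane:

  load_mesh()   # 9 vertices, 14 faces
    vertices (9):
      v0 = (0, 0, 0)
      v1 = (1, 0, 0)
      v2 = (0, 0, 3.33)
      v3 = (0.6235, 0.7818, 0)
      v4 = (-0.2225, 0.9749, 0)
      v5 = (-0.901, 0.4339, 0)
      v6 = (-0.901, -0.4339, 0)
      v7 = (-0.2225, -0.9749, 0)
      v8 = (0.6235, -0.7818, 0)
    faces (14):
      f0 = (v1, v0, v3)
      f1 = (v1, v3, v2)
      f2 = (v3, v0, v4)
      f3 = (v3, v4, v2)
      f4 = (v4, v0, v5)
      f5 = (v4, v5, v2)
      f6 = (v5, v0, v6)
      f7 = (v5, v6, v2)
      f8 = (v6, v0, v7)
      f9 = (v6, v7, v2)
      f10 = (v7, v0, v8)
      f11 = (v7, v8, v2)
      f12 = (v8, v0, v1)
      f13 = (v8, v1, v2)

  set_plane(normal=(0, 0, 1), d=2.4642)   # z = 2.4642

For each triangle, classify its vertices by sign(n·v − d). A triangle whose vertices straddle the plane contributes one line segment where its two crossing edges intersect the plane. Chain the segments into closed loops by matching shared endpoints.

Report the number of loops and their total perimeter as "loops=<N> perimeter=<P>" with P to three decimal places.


loops=1 perimeter=1.579

Straddling triangles (7 of 14):
  (v1,v3,v2) [--+] → (0.16211, 0.203268, 2.4642)–(0.26, 0, 2.4642)  len=0.2256
  (v3,v4,v2) [--+] → (-0.05785, 0.253474, 2.4642)–(0.16211, 0.203268, 2.4642)  len=0.2256
  (v4,v5,v2) [--+] → (-0.23426, 0.112814, 2.4642)–(-0.05785, 0.253474, 2.4642)  len=0.2256
  (v5,v6,v2) [--+] → (-0.23426, -0.112814, 2.4642)–(-0.23426, 0.112814, 2.4642)  len=0.2256
  (v6,v7,v2) [--+] → (-0.05785, -0.253474, 2.4642)–(-0.23426, -0.112814, 2.4642)  len=0.2256
  (v7,v8,v2) [--+] → (0.16211, -0.203268, 2.4642)–(-0.05785, -0.253474, 2.4642)  len=0.2256
  (v8,v1,v2) [--+] → (0.26, 0, 2.4642)–(0.16211, -0.203268, 2.4642)  len=0.2256

Chained into 1 loop(s):
  loop 1: 7 segments, perimeter = 1.5793
Total perimeter = 1.579


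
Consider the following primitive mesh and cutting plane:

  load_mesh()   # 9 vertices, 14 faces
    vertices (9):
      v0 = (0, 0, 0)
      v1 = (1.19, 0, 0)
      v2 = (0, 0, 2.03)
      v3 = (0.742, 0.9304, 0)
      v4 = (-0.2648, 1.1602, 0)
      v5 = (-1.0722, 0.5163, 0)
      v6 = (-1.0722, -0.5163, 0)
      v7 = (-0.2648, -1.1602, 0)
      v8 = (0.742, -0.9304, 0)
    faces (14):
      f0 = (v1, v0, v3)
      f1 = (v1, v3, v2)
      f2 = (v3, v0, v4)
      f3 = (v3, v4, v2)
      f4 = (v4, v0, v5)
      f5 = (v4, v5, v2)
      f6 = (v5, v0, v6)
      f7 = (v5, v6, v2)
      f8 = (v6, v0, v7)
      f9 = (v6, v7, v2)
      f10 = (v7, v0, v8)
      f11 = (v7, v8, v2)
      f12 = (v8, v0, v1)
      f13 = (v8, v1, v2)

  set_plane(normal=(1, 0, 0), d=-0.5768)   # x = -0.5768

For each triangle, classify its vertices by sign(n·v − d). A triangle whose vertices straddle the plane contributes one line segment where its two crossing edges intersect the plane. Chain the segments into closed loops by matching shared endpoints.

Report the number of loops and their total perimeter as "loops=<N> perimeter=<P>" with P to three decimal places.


loops=1 perimeter=4.642

Straddling triangles (6 of 14):
  (v4,v0,v5) [++-] → (-0.5768, 0.277748, 0)–(-0.5768, 0.911381, 0)  len=0.6336
  (v4,v5,v2) [+-+] → (-0.5768, 0.911381, 0)–(-0.5768, 0.277748, 0.937943)  len=1.1319
  (v5,v0,v6) [-+-] → (-0.5768, 0.277748, 0)–(-0.5768, -0.277748, 0)  len=0.5555
  (v5,v6,v2) [--+] → (-0.5768, -0.277748, 0.937943)–(-0.5768, 0.277748, 0.937943)  len=0.5555
  (v6,v0,v7) [-++] → (-0.5768, -0.277748, 0)–(-0.5768, -0.911381, 0)  len=0.6336
  (v6,v7,v2) [-++] → (-0.5768, -0.911381, 0)–(-0.5768, -0.277748, 0.937943)  len=1.1319

Chained into 1 loop(s):
  loop 1: 6 segments, perimeter = 4.6421
Total perimeter = 4.642


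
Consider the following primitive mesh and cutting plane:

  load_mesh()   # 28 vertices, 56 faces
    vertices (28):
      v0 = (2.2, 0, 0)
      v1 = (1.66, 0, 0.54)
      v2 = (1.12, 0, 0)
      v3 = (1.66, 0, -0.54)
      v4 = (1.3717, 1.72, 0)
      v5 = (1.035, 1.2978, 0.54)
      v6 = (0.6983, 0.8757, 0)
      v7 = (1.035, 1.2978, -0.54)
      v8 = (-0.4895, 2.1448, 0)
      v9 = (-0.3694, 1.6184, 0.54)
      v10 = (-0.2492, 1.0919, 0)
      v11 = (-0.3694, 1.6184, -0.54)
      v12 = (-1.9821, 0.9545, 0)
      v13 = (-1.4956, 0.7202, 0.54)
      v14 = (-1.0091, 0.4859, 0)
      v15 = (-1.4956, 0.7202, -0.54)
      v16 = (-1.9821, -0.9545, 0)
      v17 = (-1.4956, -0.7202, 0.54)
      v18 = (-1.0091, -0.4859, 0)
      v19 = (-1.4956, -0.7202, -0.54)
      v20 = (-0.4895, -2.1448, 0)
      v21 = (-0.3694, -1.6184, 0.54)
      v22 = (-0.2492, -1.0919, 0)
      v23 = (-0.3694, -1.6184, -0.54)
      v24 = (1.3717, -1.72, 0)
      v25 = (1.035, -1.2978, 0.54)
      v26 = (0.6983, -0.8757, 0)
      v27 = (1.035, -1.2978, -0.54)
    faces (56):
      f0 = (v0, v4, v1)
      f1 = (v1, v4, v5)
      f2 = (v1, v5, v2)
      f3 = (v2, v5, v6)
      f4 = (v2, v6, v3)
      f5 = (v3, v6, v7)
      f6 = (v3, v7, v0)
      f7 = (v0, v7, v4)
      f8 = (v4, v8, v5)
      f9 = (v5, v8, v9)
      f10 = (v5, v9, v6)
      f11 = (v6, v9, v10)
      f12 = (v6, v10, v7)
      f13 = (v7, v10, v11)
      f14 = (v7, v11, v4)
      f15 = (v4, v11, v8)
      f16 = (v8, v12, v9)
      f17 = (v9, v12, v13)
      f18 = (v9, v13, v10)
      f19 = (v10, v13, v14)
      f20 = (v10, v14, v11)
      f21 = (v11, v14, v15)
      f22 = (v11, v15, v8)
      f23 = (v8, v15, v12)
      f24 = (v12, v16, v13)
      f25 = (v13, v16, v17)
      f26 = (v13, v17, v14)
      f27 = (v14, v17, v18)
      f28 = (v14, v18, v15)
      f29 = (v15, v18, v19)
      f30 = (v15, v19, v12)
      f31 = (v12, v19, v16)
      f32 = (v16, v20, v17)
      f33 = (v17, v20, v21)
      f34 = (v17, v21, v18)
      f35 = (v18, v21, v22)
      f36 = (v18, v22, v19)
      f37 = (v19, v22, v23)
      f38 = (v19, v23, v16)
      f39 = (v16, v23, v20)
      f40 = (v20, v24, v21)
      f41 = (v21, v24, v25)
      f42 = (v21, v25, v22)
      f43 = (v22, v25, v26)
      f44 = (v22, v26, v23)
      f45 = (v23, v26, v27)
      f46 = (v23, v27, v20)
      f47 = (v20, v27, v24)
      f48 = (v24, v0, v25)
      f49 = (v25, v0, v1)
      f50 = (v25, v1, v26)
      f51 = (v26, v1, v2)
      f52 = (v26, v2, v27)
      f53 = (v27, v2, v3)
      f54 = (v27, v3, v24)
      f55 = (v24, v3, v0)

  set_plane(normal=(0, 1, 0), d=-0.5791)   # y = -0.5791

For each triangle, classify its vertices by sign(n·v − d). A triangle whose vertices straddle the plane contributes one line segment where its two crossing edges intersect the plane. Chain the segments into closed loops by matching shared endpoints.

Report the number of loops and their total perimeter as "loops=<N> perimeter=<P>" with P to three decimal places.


Straddling triangles (18 of 56):
  (v12,v16,v13) [+-+] → (-1.9821, -0.5791, 0)–(-1.87305, -0.5791, 0.121046)  len=0.1629
  (v13,v16,v17) [+--] → (-1.87305, -0.5791, 0.121046)–(-1.4956, -0.5791, 0.54)  len=0.5639
  (v13,v17,v14) [+-+] → (-1.4956, -0.5791, 0.54)–(-1.43869, -0.5791, 0.476826)  len=0.0850
  (v14,v17,v18) [+-+] → (-1.43869, -0.5791, 0.476826)–(-1.20262, -0.5791, 0.214802)  len=0.3527
  (v15,v18,v19) [++-] → (-1.20262, -0.5791, -0.214802)–(-1.4956, -0.5791, -0.54)  len=0.4377
  (v15,v19,v12) [+-+] → (-1.4956, -0.5791, -0.54)–(-1.53659, -0.5791, -0.494503)  len=0.0612
  (v12,v19,v16) [+--] → (-1.53659, -0.5791, -0.494503)–(-1.9821, -0.5791, 0)  len=0.6656
  (v17,v21,v18) [--+] → (-0.956455, -0.5791, 0.0444397)–(-1.20262, -0.5791, 0.214802)  len=0.2994
  (v18,v21,v22) [+--] → (-0.956455, -0.5791, 0.0444397)–(-0.892231, -0.5791, 0)  len=0.0781
  (v18,v22,v19) [+--] → (-0.892231, -0.5791, 0)–(-1.20262, -0.5791, -0.214802)  len=0.3775
  (v24,v0,v25) [-+-] → (1.92112, -0.5791, 0)–(1.68016, -0.5791, 0.240957)  len=0.3408
  (v25,v0,v1) [-++] → (1.68016, -0.5791, 0.240957)–(1.38111, -0.5791, 0.54)  len=0.4229
  (v25,v1,v26) [-+-] → (1.38111, -0.5791, 0.54)–(1.02403, -0.5791, 0.182898)  len=0.5050
  (v26,v1,v2) [-++] → (1.02403, -0.5791, 0.182898)–(0.84113, -0.5791, 0)  len=0.2587
  (v26,v2,v27) [-+-] → (0.84113, -0.5791, 0)–(1.08207, -0.5791, -0.240957)  len=0.3408
  (v27,v2,v3) [-++] → (1.08207, -0.5791, -0.240957)–(1.38111, -0.5791, -0.54)  len=0.4229
  (v27,v3,v24) [-+-] → (1.38111, -0.5791, -0.54)–(1.56293, -0.5791, -0.35819)  len=0.2571
  (v24,v3,v0) [-++] → (1.56293, -0.5791, -0.35819)–(1.92112, -0.5791, 0)  len=0.5066

Chained into 2 loop(s):
  loop 1: 10 segments, perimeter = 3.0840
  loop 2: 8 segments, perimeter = 3.0547
Total perimeter = 6.139

loops=2 perimeter=6.139


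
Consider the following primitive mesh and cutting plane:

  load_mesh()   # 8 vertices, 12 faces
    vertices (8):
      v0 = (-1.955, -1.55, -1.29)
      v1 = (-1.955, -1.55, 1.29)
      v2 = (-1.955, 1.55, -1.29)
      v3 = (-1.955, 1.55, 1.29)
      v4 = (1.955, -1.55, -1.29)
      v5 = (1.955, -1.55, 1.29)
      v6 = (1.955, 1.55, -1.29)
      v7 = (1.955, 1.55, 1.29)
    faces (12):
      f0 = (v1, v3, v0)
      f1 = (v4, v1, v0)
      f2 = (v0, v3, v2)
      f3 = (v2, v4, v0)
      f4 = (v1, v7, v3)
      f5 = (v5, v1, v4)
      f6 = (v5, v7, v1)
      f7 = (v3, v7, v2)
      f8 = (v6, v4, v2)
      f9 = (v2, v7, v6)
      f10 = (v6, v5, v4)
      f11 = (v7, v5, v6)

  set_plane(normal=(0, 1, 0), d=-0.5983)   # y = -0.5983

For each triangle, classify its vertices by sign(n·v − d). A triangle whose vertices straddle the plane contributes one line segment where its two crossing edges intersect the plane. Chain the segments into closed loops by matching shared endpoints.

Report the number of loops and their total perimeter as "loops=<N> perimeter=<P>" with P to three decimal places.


loops=1 perimeter=12.980

Straddling triangles (8 of 12):
  (v1,v3,v0) [-+-] → (-1.955, -0.5983, 1.29)–(-1.955, -0.5983, -0.49794)  len=1.7879
  (v0,v3,v2) [-++] → (-1.955, -0.5983, -0.49794)–(-1.955, -0.5983, -1.29)  len=0.7921
  (v2,v4,v0) [+--] → (0.75463, -0.5983, -1.29)–(-1.955, -0.5983, -1.29)  len=2.7096
  (v1,v7,v3) [-++] → (-0.75463, -0.5983, 1.29)–(-1.955, -0.5983, 1.29)  len=1.2004
  (v5,v7,v1) [-+-] → (1.955, -0.5983, 1.29)–(-0.75463, -0.5983, 1.29)  len=2.7096
  (v6,v4,v2) [+-+] → (1.955, -0.5983, -1.29)–(0.75463, -0.5983, -1.29)  len=1.2004
  (v6,v5,v4) [+--] → (1.955, -0.5983, 0.49794)–(1.955, -0.5983, -1.29)  len=1.7879
  (v7,v5,v6) [+-+] → (1.955, -0.5983, 1.29)–(1.955, -0.5983, 0.49794)  len=0.7921

Chained into 1 loop(s):
  loop 1: 8 segments, perimeter = 12.9800
Total perimeter = 12.980


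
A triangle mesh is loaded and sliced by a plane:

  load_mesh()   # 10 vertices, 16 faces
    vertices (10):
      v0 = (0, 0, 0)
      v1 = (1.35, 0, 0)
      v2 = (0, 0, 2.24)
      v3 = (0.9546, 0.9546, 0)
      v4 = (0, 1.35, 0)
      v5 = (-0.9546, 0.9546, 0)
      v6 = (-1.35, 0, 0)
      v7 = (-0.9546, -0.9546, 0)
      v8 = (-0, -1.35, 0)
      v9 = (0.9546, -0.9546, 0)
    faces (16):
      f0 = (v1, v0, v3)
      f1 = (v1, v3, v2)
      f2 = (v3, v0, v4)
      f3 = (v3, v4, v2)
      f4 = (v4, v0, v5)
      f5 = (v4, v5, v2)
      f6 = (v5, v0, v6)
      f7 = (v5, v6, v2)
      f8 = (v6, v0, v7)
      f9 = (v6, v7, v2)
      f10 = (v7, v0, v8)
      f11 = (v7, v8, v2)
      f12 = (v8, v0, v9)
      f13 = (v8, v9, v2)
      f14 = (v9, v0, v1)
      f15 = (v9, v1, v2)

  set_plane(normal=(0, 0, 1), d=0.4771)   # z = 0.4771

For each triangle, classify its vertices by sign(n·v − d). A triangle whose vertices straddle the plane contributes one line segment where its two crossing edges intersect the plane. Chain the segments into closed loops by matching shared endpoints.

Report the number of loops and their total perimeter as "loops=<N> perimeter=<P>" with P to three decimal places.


loops=1 perimeter=6.505

Straddling triangles (8 of 16):
  (v1,v3,v2) [--+] → (0.751279, 0.751279, 0.4771)–(1.06246, 0, 0.4771)  len=0.8132
  (v3,v4,v2) [--+] → (0, 1.06246, 0.4771)–(0.751279, 0.751279, 0.4771)  len=0.8132
  (v4,v5,v2) [--+] → (-0.751279, 0.751279, 0.4771)–(0, 1.06246, 0.4771)  len=0.8132
  (v5,v6,v2) [--+] → (-1.06246, 0, 0.4771)–(-0.751279, 0.751279, 0.4771)  len=0.8132
  (v6,v7,v2) [--+] → (-0.751279, -0.751279, 0.4771)–(-1.06246, 0, 0.4771)  len=0.8132
  (v7,v8,v2) [--+] → (0, -1.06246, 0.4771)–(-0.751279, -0.751279, 0.4771)  len=0.8132
  (v8,v9,v2) [--+] → (0.751279, -0.751279, 0.4771)–(0, -1.06246, 0.4771)  len=0.8132
  (v9,v1,v2) [--+] → (1.06246, 0, 0.4771)–(0.751279, -0.751279, 0.4771)  len=0.8132

Chained into 1 loop(s):
  loop 1: 8 segments, perimeter = 6.5054
Total perimeter = 6.505


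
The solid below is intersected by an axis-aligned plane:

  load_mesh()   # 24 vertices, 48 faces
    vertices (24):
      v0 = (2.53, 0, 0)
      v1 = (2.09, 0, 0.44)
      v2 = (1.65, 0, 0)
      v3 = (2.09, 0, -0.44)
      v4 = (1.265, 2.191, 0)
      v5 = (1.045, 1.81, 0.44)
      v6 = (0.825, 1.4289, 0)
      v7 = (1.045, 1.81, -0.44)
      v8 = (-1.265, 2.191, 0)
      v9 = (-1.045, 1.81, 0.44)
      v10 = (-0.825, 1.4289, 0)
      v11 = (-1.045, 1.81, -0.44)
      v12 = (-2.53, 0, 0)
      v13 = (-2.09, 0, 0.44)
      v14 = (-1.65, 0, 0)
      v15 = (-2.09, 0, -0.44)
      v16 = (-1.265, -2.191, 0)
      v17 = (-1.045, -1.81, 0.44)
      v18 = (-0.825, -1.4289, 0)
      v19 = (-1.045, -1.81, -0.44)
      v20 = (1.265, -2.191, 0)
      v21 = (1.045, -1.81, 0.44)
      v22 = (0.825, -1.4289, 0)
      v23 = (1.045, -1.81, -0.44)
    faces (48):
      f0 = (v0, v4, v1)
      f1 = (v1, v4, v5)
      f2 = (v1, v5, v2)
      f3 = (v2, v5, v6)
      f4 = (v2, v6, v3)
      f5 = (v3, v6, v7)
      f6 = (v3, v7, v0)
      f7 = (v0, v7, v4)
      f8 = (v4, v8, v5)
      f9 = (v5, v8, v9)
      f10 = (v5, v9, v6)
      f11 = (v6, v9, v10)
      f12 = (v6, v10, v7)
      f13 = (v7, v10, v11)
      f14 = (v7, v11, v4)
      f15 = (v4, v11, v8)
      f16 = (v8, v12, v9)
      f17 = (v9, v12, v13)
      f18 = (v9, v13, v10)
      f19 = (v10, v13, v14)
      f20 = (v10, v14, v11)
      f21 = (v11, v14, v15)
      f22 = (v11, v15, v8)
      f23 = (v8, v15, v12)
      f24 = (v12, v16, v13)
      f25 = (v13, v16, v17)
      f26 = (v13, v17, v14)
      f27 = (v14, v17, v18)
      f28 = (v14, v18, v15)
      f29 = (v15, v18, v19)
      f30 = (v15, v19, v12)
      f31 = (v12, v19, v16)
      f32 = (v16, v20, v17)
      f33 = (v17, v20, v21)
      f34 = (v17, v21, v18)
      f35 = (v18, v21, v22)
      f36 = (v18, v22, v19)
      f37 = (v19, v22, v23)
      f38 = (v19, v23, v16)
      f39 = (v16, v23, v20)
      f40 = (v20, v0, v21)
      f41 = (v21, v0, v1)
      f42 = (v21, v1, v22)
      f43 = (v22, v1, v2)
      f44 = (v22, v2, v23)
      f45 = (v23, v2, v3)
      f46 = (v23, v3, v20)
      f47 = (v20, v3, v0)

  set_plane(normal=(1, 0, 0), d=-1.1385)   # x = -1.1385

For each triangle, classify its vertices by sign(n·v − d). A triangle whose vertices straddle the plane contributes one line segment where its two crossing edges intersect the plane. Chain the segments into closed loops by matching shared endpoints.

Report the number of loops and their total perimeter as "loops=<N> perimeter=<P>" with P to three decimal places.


Straddling triangles (20 of 48):
  (v4,v8,v5) [+-+] → (-1.1385, 2.191, 0)–(-1.1385, 2.17014, 0.0240952)  len=0.0319
  (v5,v8,v9) [+-+] → (-1.1385, 2.17014, 0.0240952)–(-1.1385, 1.97193, 0.253)  len=0.3028
  (v4,v11,v8) [++-] → (-1.1385, 1.97193, -0.253)–(-1.1385, 2.191, 0)  len=0.3347
  (v8,v12,v9) [--+] → (-1.1385, 1.69604, 0.412296)–(-1.1385, 1.97193, 0.253)  len=0.3186
  (v9,v12,v13) [+--] → (-1.1385, 1.69604, 0.412296)–(-1.1385, 1.64805, 0.44)  len=0.0554
  (v9,v13,v10) [+-+] → (-1.1385, 1.64805, 0.44)–(-1.1385, 1.07478, 0.109043)  len=0.6619
  (v10,v13,v14) [+--] → (-1.1385, 1.07478, 0.109043)–(-1.1385, 0.885918, 0)  len=0.2181
  (v10,v14,v11) [+-+] → (-1.1385, 0.885918, 0)–(-1.1385, 1.53027, -0.372)  len=0.7440
  (v11,v14,v15) [+--] → (-1.1385, 1.53027, -0.372)–(-1.1385, 1.64805, -0.44)  len=0.1360
  (v11,v15,v8) [+--] → (-1.1385, 1.64805, -0.44)–(-1.1385, 1.97193, -0.253)  len=0.3740
  (v13,v16,v17) [--+] → (-1.1385, -1.97193, 0.253)–(-1.1385, -1.64805, 0.44)  len=0.3740
  (v13,v17,v14) [-+-] → (-1.1385, -1.64805, 0.44)–(-1.1385, -1.53027, 0.372)  len=0.1360
  (v14,v17,v18) [-++] → (-1.1385, -1.53027, 0.372)–(-1.1385, -0.885918, 0)  len=0.7440
  (v14,v18,v15) [-+-] → (-1.1385, -0.885918, 0)–(-1.1385, -1.07478, -0.109043)  len=0.2181
  (v15,v18,v19) [-++] → (-1.1385, -1.07478, -0.109043)–(-1.1385, -1.64805, -0.44)  len=0.6619
  (v15,v19,v12) [-+-] → (-1.1385, -1.64805, -0.44)–(-1.1385, -1.69604, -0.412296)  len=0.0554
  (v12,v19,v16) [-+-] → (-1.1385, -1.69604, -0.412296)–(-1.1385, -1.97193, -0.253)  len=0.3186
  (v16,v20,v17) [-++] → (-1.1385, -2.191, 0)–(-1.1385, -1.97193, 0.253)  len=0.3347
  (v19,v23,v16) [++-] → (-1.1385, -2.17014, -0.0240952)–(-1.1385, -1.97193, -0.253)  len=0.3028
  (v16,v23,v20) [-++] → (-1.1385, -2.17014, -0.0240952)–(-1.1385, -2.191, 0)  len=0.0319

Chained into 2 loop(s):
  loop 1: 10 segments, perimeter = 3.1774
  loop 2: 10 segments, perimeter = 3.1774
Total perimeter = 6.355

loops=2 perimeter=6.355


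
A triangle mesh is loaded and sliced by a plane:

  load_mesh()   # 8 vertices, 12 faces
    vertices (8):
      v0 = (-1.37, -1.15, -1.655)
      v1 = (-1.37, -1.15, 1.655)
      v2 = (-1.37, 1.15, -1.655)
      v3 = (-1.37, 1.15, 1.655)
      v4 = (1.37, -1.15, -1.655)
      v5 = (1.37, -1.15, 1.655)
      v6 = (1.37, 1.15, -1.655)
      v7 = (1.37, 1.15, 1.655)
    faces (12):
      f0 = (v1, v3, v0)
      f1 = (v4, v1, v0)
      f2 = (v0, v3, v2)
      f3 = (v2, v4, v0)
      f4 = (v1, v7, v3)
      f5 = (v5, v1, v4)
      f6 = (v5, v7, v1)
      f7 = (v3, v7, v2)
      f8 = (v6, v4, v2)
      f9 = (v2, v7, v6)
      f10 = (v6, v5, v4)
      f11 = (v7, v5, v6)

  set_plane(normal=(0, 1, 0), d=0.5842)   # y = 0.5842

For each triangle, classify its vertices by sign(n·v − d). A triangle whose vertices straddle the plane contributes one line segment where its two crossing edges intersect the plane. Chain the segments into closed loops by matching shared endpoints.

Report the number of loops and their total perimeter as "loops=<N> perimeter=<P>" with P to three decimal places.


loops=1 perimeter=12.100

Straddling triangles (8 of 12):
  (v1,v3,v0) [-+-] → (-1.37, 0.5842, 1.655)–(-1.37, 0.5842, 0.84074)  len=0.8143
  (v0,v3,v2) [-++] → (-1.37, 0.5842, 0.84074)–(-1.37, 0.5842, -1.655)  len=2.4957
  (v2,v4,v0) [+--] → (-0.69596, 0.5842, -1.655)–(-1.37, 0.5842, -1.655)  len=0.6740
  (v1,v7,v3) [-++] → (0.69596, 0.5842, 1.655)–(-1.37, 0.5842, 1.655)  len=2.0660
  (v5,v7,v1) [-+-] → (1.37, 0.5842, 1.655)–(0.69596, 0.5842, 1.655)  len=0.6740
  (v6,v4,v2) [+-+] → (1.37, 0.5842, -1.655)–(-0.69596, 0.5842, -1.655)  len=2.0660
  (v6,v5,v4) [+--] → (1.37, 0.5842, -0.84074)–(1.37, 0.5842, -1.655)  len=0.8143
  (v7,v5,v6) [+-+] → (1.37, 0.5842, 1.655)–(1.37, 0.5842, -0.84074)  len=2.4957

Chained into 1 loop(s):
  loop 1: 8 segments, perimeter = 12.1000
Total perimeter = 12.100


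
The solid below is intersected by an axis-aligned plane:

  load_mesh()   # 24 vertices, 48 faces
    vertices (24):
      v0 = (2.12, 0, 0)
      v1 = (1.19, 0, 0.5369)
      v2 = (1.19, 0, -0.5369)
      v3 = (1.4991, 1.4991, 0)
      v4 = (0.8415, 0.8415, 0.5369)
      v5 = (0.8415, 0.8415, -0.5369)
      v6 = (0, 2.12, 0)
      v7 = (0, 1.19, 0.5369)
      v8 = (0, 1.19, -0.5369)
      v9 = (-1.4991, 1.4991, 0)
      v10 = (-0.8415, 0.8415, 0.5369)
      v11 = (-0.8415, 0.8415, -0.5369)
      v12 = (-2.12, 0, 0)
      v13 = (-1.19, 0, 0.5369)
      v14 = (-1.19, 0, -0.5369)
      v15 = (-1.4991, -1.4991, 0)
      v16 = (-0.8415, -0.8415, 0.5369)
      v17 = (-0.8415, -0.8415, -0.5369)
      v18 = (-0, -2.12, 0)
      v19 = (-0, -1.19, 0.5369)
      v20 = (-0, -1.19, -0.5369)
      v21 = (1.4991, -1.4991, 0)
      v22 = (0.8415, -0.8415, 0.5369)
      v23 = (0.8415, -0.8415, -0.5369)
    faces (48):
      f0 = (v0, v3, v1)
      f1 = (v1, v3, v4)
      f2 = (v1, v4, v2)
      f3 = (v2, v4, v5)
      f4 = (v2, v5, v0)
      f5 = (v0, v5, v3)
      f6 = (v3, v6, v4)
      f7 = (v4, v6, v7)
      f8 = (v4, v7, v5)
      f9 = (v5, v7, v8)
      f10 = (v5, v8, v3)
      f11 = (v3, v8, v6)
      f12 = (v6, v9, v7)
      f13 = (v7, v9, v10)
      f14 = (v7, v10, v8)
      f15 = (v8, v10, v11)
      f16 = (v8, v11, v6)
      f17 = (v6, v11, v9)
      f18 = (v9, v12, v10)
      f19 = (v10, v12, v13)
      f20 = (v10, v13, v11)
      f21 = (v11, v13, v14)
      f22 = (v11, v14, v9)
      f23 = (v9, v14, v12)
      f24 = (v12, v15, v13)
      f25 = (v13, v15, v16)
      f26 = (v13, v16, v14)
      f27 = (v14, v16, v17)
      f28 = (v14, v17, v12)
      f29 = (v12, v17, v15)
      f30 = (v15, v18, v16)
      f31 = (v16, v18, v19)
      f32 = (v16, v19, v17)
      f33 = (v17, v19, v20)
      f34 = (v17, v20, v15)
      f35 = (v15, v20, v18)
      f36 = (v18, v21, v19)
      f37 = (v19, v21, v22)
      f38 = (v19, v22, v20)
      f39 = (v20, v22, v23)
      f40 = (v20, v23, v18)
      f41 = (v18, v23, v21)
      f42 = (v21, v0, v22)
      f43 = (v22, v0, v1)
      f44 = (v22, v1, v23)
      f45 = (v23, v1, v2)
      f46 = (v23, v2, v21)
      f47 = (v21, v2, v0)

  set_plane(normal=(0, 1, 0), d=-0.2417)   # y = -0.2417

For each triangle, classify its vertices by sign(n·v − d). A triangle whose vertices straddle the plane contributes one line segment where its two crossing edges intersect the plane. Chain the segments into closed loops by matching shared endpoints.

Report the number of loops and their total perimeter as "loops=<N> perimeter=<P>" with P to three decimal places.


loops=2 perimeter=6.443

Straddling triangles (12 of 48):
  (v12,v15,v13) [+-+] → (-2.01989, -0.2417, 0)–(-1.23984, -0.2417, 0.450336)  len=0.9007
  (v13,v15,v16) [+--] → (-1.23984, -0.2417, 0.450336)–(-1.0899, -0.2417, 0.5369)  len=0.1731
  (v13,v16,v14) [+-+] → (-1.0899, -0.2417, 0.5369)–(-1.0899, -0.2417, -0.228478)  len=0.7654
  (v14,v16,v17) [+--] → (-1.0899, -0.2417, -0.228478)–(-1.0899, -0.2417, -0.5369)  len=0.3084
  (v14,v17,v12) [+-+] → (-1.0899, -0.2417, -0.5369)–(-1.75278, -0.2417, -0.154211)  len=0.7654
  (v12,v17,v15) [+--] → (-1.75278, -0.2417, -0.154211)–(-2.01989, -0.2417, 0)  len=0.3084
  (v21,v0,v22) [-+-] → (2.01989, -0.2417, 0)–(1.75278, -0.2417, 0.154211)  len=0.3084
  (v22,v0,v1) [-++] → (1.75278, -0.2417, 0.154211)–(1.0899, -0.2417, 0.5369)  len=0.7654
  (v22,v1,v23) [-+-] → (1.0899, -0.2417, 0.5369)–(1.0899, -0.2417, 0.228478)  len=0.3084
  (v23,v1,v2) [-++] → (1.0899, -0.2417, 0.228478)–(1.0899, -0.2417, -0.5369)  len=0.7654
  (v23,v2,v21) [-+-] → (1.0899, -0.2417, -0.5369)–(1.23984, -0.2417, -0.450336)  len=0.1731
  (v21,v2,v0) [-++] → (1.23984, -0.2417, -0.450336)–(2.01989, -0.2417, 0)  len=0.9007

Chained into 2 loop(s):
  loop 1: 6 segments, perimeter = 3.2215
  loop 2: 6 segments, perimeter = 3.2215
Total perimeter = 6.443
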